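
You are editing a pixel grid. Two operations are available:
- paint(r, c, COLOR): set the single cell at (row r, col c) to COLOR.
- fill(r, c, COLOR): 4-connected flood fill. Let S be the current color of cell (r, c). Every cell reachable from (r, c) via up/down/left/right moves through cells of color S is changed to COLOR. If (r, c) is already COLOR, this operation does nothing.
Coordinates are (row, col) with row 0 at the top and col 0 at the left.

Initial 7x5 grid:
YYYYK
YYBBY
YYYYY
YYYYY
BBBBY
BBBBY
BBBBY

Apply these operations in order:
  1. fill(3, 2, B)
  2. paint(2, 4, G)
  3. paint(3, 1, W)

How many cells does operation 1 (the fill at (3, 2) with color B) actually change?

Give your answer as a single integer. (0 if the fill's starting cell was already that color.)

After op 1 fill(3,2,B) [20 cells changed]:
BBBBK
BBBBB
BBBBB
BBBBB
BBBBB
BBBBB
BBBBB

Answer: 20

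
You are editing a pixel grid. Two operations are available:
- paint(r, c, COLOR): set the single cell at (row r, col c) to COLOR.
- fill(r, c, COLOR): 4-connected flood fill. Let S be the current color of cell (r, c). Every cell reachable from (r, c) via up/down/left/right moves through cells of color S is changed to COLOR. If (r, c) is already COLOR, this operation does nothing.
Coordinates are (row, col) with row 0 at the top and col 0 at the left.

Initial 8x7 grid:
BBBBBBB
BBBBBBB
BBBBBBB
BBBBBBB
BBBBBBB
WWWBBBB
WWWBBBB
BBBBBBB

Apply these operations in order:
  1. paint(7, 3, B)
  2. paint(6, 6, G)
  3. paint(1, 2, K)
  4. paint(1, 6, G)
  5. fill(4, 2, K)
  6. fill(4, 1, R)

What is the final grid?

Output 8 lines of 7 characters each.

After op 1 paint(7,3,B):
BBBBBBB
BBBBBBB
BBBBBBB
BBBBBBB
BBBBBBB
WWWBBBB
WWWBBBB
BBBBBBB
After op 2 paint(6,6,G):
BBBBBBB
BBBBBBB
BBBBBBB
BBBBBBB
BBBBBBB
WWWBBBB
WWWBBBG
BBBBBBB
After op 3 paint(1,2,K):
BBBBBBB
BBKBBBB
BBBBBBB
BBBBBBB
BBBBBBB
WWWBBBB
WWWBBBG
BBBBBBB
After op 4 paint(1,6,G):
BBBBBBB
BBKBBBG
BBBBBBB
BBBBBBB
BBBBBBB
WWWBBBB
WWWBBBG
BBBBBBB
After op 5 fill(4,2,K) [47 cells changed]:
KKKKKKK
KKKKKKG
KKKKKKK
KKKKKKK
KKKKKKK
WWWKKKK
WWWKKKG
KKKKKKK
After op 6 fill(4,1,R) [48 cells changed]:
RRRRRRR
RRRRRRG
RRRRRRR
RRRRRRR
RRRRRRR
WWWRRRR
WWWRRRG
RRRRRRR

Answer: RRRRRRR
RRRRRRG
RRRRRRR
RRRRRRR
RRRRRRR
WWWRRRR
WWWRRRG
RRRRRRR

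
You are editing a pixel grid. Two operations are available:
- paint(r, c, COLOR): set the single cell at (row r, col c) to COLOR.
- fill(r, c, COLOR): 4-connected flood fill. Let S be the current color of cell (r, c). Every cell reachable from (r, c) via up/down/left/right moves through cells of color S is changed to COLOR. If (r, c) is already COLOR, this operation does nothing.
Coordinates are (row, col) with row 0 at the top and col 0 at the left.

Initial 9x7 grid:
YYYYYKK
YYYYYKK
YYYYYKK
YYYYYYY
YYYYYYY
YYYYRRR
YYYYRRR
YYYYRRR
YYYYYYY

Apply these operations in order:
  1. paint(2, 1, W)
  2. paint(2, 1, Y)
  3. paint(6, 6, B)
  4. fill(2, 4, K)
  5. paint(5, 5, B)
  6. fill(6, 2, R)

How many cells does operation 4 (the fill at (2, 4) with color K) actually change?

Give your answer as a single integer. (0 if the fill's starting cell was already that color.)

After op 1 paint(2,1,W):
YYYYYKK
YYYYYKK
YWYYYKK
YYYYYYY
YYYYYYY
YYYYRRR
YYYYRRR
YYYYRRR
YYYYYYY
After op 2 paint(2,1,Y):
YYYYYKK
YYYYYKK
YYYYYKK
YYYYYYY
YYYYYYY
YYYYRRR
YYYYRRR
YYYYRRR
YYYYYYY
After op 3 paint(6,6,B):
YYYYYKK
YYYYYKK
YYYYYKK
YYYYYYY
YYYYYYY
YYYYRRR
YYYYRRB
YYYYRRR
YYYYYYY
After op 4 fill(2,4,K) [48 cells changed]:
KKKKKKK
KKKKKKK
KKKKKKK
KKKKKKK
KKKKKKK
KKKKRRR
KKKKRRB
KKKKRRR
KKKKKKK

Answer: 48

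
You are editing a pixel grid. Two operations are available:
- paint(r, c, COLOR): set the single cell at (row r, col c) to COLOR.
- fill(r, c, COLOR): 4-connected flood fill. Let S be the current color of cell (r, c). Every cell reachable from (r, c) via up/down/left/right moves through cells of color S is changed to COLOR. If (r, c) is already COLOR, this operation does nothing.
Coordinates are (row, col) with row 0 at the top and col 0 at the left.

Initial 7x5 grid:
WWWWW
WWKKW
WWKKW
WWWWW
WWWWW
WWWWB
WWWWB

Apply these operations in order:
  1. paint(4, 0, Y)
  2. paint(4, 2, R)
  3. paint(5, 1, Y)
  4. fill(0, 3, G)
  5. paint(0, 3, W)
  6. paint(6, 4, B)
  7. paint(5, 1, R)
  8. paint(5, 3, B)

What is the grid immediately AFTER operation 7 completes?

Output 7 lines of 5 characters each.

After op 1 paint(4,0,Y):
WWWWW
WWKKW
WWKKW
WWWWW
YWWWW
WWWWB
WWWWB
After op 2 paint(4,2,R):
WWWWW
WWKKW
WWKKW
WWWWW
YWRWW
WWWWB
WWWWB
After op 3 paint(5,1,Y):
WWWWW
WWKKW
WWKKW
WWWWW
YWRWW
WYWWB
WWWWB
After op 4 fill(0,3,G) [26 cells changed]:
GGGGG
GGKKG
GGKKG
GGGGG
YGRGG
GYGGB
GGGGB
After op 5 paint(0,3,W):
GGGWG
GGKKG
GGKKG
GGGGG
YGRGG
GYGGB
GGGGB
After op 6 paint(6,4,B):
GGGWG
GGKKG
GGKKG
GGGGG
YGRGG
GYGGB
GGGGB
After op 7 paint(5,1,R):
GGGWG
GGKKG
GGKKG
GGGGG
YGRGG
GRGGB
GGGGB

Answer: GGGWG
GGKKG
GGKKG
GGGGG
YGRGG
GRGGB
GGGGB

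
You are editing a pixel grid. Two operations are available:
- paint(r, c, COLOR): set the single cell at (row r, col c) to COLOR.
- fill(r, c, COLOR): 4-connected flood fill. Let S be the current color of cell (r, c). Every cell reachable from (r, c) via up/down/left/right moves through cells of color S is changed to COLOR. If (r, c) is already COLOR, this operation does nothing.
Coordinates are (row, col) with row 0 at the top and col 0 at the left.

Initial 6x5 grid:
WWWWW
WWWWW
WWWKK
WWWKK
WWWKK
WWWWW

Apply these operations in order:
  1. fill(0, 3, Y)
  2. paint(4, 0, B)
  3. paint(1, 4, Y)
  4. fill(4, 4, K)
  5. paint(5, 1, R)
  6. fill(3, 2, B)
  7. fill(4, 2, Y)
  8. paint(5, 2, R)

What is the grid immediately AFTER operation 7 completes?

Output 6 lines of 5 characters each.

After op 1 fill(0,3,Y) [24 cells changed]:
YYYYY
YYYYY
YYYKK
YYYKK
YYYKK
YYYYY
After op 2 paint(4,0,B):
YYYYY
YYYYY
YYYKK
YYYKK
BYYKK
YYYYY
After op 3 paint(1,4,Y):
YYYYY
YYYYY
YYYKK
YYYKK
BYYKK
YYYYY
After op 4 fill(4,4,K) [0 cells changed]:
YYYYY
YYYYY
YYYKK
YYYKK
BYYKK
YYYYY
After op 5 paint(5,1,R):
YYYYY
YYYYY
YYYKK
YYYKK
BYYKK
YRYYY
After op 6 fill(3,2,B) [21 cells changed]:
BBBBB
BBBBB
BBBKK
BBBKK
BBBKK
YRBBB
After op 7 fill(4,2,Y) [22 cells changed]:
YYYYY
YYYYY
YYYKK
YYYKK
YYYKK
YRYYY

Answer: YYYYY
YYYYY
YYYKK
YYYKK
YYYKK
YRYYY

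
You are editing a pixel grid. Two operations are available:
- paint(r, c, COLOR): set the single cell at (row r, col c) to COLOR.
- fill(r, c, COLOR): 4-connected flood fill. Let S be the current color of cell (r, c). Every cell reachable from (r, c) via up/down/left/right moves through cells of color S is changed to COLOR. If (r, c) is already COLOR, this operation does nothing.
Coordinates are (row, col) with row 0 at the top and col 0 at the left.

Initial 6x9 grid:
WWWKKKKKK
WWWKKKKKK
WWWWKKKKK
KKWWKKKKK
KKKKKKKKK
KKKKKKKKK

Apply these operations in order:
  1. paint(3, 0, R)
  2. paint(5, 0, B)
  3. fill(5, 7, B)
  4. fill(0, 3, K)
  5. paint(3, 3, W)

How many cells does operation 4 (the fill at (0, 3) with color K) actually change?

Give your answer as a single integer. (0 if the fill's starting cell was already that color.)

After op 1 paint(3,0,R):
WWWKKKKKK
WWWKKKKKK
WWWWKKKKK
RKWWKKKKK
KKKKKKKKK
KKKKKKKKK
After op 2 paint(5,0,B):
WWWKKKKKK
WWWKKKKKK
WWWWKKKKK
RKWWKKKKK
KKKKKKKKK
BKKKKKKKK
After op 3 fill(5,7,B) [40 cells changed]:
WWWBBBBBB
WWWBBBBBB
WWWWBBBBB
RBWWBBBBB
BBBBBBBBB
BBBBBBBBB
After op 4 fill(0,3,K) [41 cells changed]:
WWWKKKKKK
WWWKKKKKK
WWWWKKKKK
RKWWKKKKK
KKKKKKKKK
KKKKKKKKK

Answer: 41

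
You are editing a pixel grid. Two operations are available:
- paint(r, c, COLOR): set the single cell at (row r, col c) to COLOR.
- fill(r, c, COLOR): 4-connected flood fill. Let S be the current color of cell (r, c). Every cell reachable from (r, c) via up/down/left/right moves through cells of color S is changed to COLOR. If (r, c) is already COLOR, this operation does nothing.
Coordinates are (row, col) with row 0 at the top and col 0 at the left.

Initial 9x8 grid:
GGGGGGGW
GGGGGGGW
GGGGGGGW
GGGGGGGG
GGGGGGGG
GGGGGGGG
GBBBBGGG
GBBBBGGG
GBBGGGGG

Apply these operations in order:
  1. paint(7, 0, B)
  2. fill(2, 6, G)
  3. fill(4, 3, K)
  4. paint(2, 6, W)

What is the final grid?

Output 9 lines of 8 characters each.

Answer: KKKKKKKW
KKKKKKKW
KKKKKKWW
KKKKKKKK
KKKKKKKK
KKKKKKKK
KBBBBKKK
BBBBBKKK
GBBKKKKK

Derivation:
After op 1 paint(7,0,B):
GGGGGGGW
GGGGGGGW
GGGGGGGW
GGGGGGGG
GGGGGGGG
GGGGGGGG
GBBBBGGG
BBBBBGGG
GBBGGGGG
After op 2 fill(2,6,G) [0 cells changed]:
GGGGGGGW
GGGGGGGW
GGGGGGGW
GGGGGGGG
GGGGGGGG
GGGGGGGG
GBBBBGGG
BBBBBGGG
GBBGGGGG
After op 3 fill(4,3,K) [57 cells changed]:
KKKKKKKW
KKKKKKKW
KKKKKKKW
KKKKKKKK
KKKKKKKK
KKKKKKKK
KBBBBKKK
BBBBBKKK
GBBKKKKK
After op 4 paint(2,6,W):
KKKKKKKW
KKKKKKKW
KKKKKKWW
KKKKKKKK
KKKKKKKK
KKKKKKKK
KBBBBKKK
BBBBBKKK
GBBKKKKK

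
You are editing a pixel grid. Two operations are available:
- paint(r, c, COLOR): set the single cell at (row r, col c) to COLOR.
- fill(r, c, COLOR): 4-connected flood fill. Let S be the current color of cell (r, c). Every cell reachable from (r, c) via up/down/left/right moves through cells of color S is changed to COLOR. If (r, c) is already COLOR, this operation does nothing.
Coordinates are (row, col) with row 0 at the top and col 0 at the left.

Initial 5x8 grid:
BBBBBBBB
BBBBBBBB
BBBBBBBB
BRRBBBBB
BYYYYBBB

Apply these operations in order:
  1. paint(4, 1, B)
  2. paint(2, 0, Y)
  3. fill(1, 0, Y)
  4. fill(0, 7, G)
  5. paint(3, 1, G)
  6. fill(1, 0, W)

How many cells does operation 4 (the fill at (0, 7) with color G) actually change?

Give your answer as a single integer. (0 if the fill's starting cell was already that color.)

After op 1 paint(4,1,B):
BBBBBBBB
BBBBBBBB
BBBBBBBB
BRRBBBBB
BBYYYBBB
After op 2 paint(2,0,Y):
BBBBBBBB
BBBBBBBB
YBBBBBBB
BRRBBBBB
BBYYYBBB
After op 3 fill(1,0,Y) [31 cells changed]:
YYYYYYYY
YYYYYYYY
YYYYYYYY
BRRYYYYY
BBYYYYYY
After op 4 fill(0,7,G) [35 cells changed]:
GGGGGGGG
GGGGGGGG
GGGGGGGG
BRRGGGGG
BBGGGGGG

Answer: 35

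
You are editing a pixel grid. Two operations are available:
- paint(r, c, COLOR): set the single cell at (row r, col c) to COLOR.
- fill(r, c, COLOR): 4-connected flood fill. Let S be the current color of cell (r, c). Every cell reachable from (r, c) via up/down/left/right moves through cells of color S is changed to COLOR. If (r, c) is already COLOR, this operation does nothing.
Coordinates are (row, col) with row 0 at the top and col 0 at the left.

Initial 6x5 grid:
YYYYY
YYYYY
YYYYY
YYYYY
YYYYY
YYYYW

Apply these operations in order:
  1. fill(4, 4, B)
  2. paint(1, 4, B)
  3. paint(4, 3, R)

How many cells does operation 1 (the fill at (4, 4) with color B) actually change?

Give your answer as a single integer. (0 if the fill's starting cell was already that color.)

After op 1 fill(4,4,B) [29 cells changed]:
BBBBB
BBBBB
BBBBB
BBBBB
BBBBB
BBBBW

Answer: 29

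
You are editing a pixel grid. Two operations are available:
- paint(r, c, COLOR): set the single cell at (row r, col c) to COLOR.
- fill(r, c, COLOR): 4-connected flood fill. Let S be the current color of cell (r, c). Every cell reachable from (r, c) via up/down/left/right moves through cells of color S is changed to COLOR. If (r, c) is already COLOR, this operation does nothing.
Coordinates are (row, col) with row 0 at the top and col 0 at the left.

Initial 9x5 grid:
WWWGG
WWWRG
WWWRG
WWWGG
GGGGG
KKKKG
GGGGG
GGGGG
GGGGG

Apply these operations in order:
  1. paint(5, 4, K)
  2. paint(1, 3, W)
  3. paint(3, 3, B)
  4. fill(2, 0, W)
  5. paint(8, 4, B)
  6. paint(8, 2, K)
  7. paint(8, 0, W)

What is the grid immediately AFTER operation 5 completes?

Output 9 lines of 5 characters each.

Answer: WWWGG
WWWWG
WWWRG
WWWBG
GGGGG
KKKKK
GGGGG
GGGGG
GGGGB

Derivation:
After op 1 paint(5,4,K):
WWWGG
WWWRG
WWWRG
WWWGG
GGGGG
KKKKK
GGGGG
GGGGG
GGGGG
After op 2 paint(1,3,W):
WWWGG
WWWWG
WWWRG
WWWGG
GGGGG
KKKKK
GGGGG
GGGGG
GGGGG
After op 3 paint(3,3,B):
WWWGG
WWWWG
WWWRG
WWWBG
GGGGG
KKKKK
GGGGG
GGGGG
GGGGG
After op 4 fill(2,0,W) [0 cells changed]:
WWWGG
WWWWG
WWWRG
WWWBG
GGGGG
KKKKK
GGGGG
GGGGG
GGGGG
After op 5 paint(8,4,B):
WWWGG
WWWWG
WWWRG
WWWBG
GGGGG
KKKKK
GGGGG
GGGGG
GGGGB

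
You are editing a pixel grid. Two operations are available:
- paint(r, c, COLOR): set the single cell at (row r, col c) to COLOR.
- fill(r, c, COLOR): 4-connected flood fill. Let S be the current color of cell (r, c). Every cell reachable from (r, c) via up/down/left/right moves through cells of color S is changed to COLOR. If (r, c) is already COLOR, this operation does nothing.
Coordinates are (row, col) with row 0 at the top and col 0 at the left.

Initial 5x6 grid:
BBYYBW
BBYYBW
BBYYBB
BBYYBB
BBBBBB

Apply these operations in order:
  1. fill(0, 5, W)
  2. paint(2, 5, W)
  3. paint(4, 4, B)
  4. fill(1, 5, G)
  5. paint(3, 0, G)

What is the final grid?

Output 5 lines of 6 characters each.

Answer: BBYYBG
BBYYBG
BBYYBG
GBYYBB
BBBBBB

Derivation:
After op 1 fill(0,5,W) [0 cells changed]:
BBYYBW
BBYYBW
BBYYBB
BBYYBB
BBBBBB
After op 2 paint(2,5,W):
BBYYBW
BBYYBW
BBYYBW
BBYYBB
BBBBBB
After op 3 paint(4,4,B):
BBYYBW
BBYYBW
BBYYBW
BBYYBB
BBBBBB
After op 4 fill(1,5,G) [3 cells changed]:
BBYYBG
BBYYBG
BBYYBG
BBYYBB
BBBBBB
After op 5 paint(3,0,G):
BBYYBG
BBYYBG
BBYYBG
GBYYBB
BBBBBB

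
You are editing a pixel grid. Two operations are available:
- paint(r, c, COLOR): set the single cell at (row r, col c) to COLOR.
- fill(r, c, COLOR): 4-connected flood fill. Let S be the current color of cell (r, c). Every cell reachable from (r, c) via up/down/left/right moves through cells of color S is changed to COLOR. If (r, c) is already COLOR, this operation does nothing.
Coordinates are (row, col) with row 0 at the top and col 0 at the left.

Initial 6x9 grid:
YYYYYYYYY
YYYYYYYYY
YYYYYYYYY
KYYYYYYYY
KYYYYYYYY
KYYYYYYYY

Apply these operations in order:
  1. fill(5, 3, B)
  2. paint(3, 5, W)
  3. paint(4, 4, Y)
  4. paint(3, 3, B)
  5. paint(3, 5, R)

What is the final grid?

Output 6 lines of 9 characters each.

After op 1 fill(5,3,B) [51 cells changed]:
BBBBBBBBB
BBBBBBBBB
BBBBBBBBB
KBBBBBBBB
KBBBBBBBB
KBBBBBBBB
After op 2 paint(3,5,W):
BBBBBBBBB
BBBBBBBBB
BBBBBBBBB
KBBBBWBBB
KBBBBBBBB
KBBBBBBBB
After op 3 paint(4,4,Y):
BBBBBBBBB
BBBBBBBBB
BBBBBBBBB
KBBBBWBBB
KBBBYBBBB
KBBBBBBBB
After op 4 paint(3,3,B):
BBBBBBBBB
BBBBBBBBB
BBBBBBBBB
KBBBBWBBB
KBBBYBBBB
KBBBBBBBB
After op 5 paint(3,5,R):
BBBBBBBBB
BBBBBBBBB
BBBBBBBBB
KBBBBRBBB
KBBBYBBBB
KBBBBBBBB

Answer: BBBBBBBBB
BBBBBBBBB
BBBBBBBBB
KBBBBRBBB
KBBBYBBBB
KBBBBBBBB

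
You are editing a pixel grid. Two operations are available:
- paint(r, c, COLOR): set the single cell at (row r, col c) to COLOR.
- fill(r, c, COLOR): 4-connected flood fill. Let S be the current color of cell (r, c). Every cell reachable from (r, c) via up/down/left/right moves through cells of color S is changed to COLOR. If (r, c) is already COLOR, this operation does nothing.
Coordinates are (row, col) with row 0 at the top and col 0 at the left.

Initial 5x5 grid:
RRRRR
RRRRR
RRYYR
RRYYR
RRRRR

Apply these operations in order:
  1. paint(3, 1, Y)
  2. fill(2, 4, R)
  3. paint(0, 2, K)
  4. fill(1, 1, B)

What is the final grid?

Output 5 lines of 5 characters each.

Answer: BBKBB
BBBBB
BBYYB
BYYYB
BBBBB

Derivation:
After op 1 paint(3,1,Y):
RRRRR
RRRRR
RRYYR
RYYYR
RRRRR
After op 2 fill(2,4,R) [0 cells changed]:
RRRRR
RRRRR
RRYYR
RYYYR
RRRRR
After op 3 paint(0,2,K):
RRKRR
RRRRR
RRYYR
RYYYR
RRRRR
After op 4 fill(1,1,B) [19 cells changed]:
BBKBB
BBBBB
BBYYB
BYYYB
BBBBB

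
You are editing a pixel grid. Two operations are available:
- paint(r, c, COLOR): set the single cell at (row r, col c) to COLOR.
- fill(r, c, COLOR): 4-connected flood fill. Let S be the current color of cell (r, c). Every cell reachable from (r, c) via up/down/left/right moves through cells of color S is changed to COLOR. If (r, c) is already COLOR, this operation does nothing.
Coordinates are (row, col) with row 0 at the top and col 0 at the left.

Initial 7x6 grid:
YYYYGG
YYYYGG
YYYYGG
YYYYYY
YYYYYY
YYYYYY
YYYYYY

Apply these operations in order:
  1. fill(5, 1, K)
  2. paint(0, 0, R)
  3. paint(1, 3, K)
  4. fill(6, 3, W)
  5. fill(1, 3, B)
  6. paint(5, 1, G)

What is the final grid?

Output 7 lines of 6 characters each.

After op 1 fill(5,1,K) [36 cells changed]:
KKKKGG
KKKKGG
KKKKGG
KKKKKK
KKKKKK
KKKKKK
KKKKKK
After op 2 paint(0,0,R):
RKKKGG
KKKKGG
KKKKGG
KKKKKK
KKKKKK
KKKKKK
KKKKKK
After op 3 paint(1,3,K):
RKKKGG
KKKKGG
KKKKGG
KKKKKK
KKKKKK
KKKKKK
KKKKKK
After op 4 fill(6,3,W) [35 cells changed]:
RWWWGG
WWWWGG
WWWWGG
WWWWWW
WWWWWW
WWWWWW
WWWWWW
After op 5 fill(1,3,B) [35 cells changed]:
RBBBGG
BBBBGG
BBBBGG
BBBBBB
BBBBBB
BBBBBB
BBBBBB
After op 6 paint(5,1,G):
RBBBGG
BBBBGG
BBBBGG
BBBBBB
BBBBBB
BGBBBB
BBBBBB

Answer: RBBBGG
BBBBGG
BBBBGG
BBBBBB
BBBBBB
BGBBBB
BBBBBB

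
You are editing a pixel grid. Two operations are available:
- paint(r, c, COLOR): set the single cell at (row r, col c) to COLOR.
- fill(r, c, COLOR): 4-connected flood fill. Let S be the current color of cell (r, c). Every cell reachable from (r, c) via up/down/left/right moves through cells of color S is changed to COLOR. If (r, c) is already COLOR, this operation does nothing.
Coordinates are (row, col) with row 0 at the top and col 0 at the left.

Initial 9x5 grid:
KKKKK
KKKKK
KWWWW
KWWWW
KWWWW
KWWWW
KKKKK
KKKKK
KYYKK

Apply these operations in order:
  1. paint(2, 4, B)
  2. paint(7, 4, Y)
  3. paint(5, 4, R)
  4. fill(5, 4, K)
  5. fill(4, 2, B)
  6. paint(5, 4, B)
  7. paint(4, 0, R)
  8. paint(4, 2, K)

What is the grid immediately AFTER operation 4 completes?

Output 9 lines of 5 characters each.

After op 1 paint(2,4,B):
KKKKK
KKKKK
KWWWB
KWWWW
KWWWW
KWWWW
KKKKK
KKKKK
KYYKK
After op 2 paint(7,4,Y):
KKKKK
KKKKK
KWWWB
KWWWW
KWWWW
KWWWW
KKKKK
KKKKY
KYYKK
After op 3 paint(5,4,R):
KKKKK
KKKKK
KWWWB
KWWWW
KWWWW
KWWWR
KKKKK
KKKKY
KYYKK
After op 4 fill(5,4,K) [1 cells changed]:
KKKKK
KKKKK
KWWWB
KWWWW
KWWWW
KWWWK
KKKKK
KKKKY
KYYKK

Answer: KKKKK
KKKKK
KWWWB
KWWWW
KWWWW
KWWWK
KKKKK
KKKKY
KYYKK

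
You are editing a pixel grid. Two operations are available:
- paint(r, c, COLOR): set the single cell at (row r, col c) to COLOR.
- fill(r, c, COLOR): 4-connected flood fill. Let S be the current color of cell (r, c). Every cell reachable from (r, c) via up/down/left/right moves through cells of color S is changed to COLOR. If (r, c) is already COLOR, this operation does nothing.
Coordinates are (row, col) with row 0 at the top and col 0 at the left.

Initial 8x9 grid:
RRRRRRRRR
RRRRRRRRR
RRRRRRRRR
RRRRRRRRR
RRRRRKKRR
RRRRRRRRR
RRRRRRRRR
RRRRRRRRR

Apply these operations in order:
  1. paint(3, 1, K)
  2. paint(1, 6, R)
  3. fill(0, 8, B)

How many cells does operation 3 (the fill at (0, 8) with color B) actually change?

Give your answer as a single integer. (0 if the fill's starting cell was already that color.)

After op 1 paint(3,1,K):
RRRRRRRRR
RRRRRRRRR
RRRRRRRRR
RKRRRRRRR
RRRRRKKRR
RRRRRRRRR
RRRRRRRRR
RRRRRRRRR
After op 2 paint(1,6,R):
RRRRRRRRR
RRRRRRRRR
RRRRRRRRR
RKRRRRRRR
RRRRRKKRR
RRRRRRRRR
RRRRRRRRR
RRRRRRRRR
After op 3 fill(0,8,B) [69 cells changed]:
BBBBBBBBB
BBBBBBBBB
BBBBBBBBB
BKBBBBBBB
BBBBBKKBB
BBBBBBBBB
BBBBBBBBB
BBBBBBBBB

Answer: 69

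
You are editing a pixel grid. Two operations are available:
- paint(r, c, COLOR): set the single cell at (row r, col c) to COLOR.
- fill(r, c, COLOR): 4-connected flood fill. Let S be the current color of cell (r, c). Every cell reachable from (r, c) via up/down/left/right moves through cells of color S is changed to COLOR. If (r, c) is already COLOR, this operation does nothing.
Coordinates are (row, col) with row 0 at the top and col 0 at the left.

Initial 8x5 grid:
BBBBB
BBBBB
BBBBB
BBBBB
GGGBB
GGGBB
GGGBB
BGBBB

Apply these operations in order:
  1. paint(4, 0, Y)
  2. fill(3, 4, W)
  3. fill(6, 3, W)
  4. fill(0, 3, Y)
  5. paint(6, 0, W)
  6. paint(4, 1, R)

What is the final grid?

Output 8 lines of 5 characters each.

After op 1 paint(4,0,Y):
BBBBB
BBBBB
BBBBB
BBBBB
YGGBB
GGGBB
GGGBB
BGBBB
After op 2 fill(3,4,W) [29 cells changed]:
WWWWW
WWWWW
WWWWW
WWWWW
YGGWW
GGGWW
GGGWW
BGWWW
After op 3 fill(6,3,W) [0 cells changed]:
WWWWW
WWWWW
WWWWW
WWWWW
YGGWW
GGGWW
GGGWW
BGWWW
After op 4 fill(0,3,Y) [29 cells changed]:
YYYYY
YYYYY
YYYYY
YYYYY
YGGYY
GGGYY
GGGYY
BGYYY
After op 5 paint(6,0,W):
YYYYY
YYYYY
YYYYY
YYYYY
YGGYY
GGGYY
WGGYY
BGYYY
After op 6 paint(4,1,R):
YYYYY
YYYYY
YYYYY
YYYYY
YRGYY
GGGYY
WGGYY
BGYYY

Answer: YYYYY
YYYYY
YYYYY
YYYYY
YRGYY
GGGYY
WGGYY
BGYYY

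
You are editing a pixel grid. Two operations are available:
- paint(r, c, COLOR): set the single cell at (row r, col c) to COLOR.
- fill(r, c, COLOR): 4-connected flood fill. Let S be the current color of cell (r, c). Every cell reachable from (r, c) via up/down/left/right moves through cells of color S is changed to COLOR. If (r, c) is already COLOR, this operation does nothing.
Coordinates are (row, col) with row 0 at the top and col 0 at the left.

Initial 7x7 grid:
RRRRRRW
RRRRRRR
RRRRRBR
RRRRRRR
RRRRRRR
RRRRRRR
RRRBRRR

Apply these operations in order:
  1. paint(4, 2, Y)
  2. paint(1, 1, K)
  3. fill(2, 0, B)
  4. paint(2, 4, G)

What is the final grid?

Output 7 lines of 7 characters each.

After op 1 paint(4,2,Y):
RRRRRRW
RRRRRRR
RRRRRBR
RRRRRRR
RRYRRRR
RRRRRRR
RRRBRRR
After op 2 paint(1,1,K):
RRRRRRW
RKRRRRR
RRRRRBR
RRRRRRR
RRYRRRR
RRRRRRR
RRRBRRR
After op 3 fill(2,0,B) [44 cells changed]:
BBBBBBW
BKBBBBB
BBBBBBB
BBBBBBB
BBYBBBB
BBBBBBB
BBBBBBB
After op 4 paint(2,4,G):
BBBBBBW
BKBBBBB
BBBBGBB
BBBBBBB
BBYBBBB
BBBBBBB
BBBBBBB

Answer: BBBBBBW
BKBBBBB
BBBBGBB
BBBBBBB
BBYBBBB
BBBBBBB
BBBBBBB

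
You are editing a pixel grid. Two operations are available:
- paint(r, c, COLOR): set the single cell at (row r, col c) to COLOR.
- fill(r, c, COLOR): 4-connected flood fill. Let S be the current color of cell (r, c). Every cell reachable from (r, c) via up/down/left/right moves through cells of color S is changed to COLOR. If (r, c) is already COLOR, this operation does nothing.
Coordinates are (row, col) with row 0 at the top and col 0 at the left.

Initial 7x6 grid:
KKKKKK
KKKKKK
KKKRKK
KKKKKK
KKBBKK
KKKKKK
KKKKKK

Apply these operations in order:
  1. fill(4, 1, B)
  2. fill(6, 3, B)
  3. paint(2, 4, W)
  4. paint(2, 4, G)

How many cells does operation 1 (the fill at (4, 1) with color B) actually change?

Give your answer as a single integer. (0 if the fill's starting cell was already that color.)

After op 1 fill(4,1,B) [39 cells changed]:
BBBBBB
BBBBBB
BBBRBB
BBBBBB
BBBBBB
BBBBBB
BBBBBB

Answer: 39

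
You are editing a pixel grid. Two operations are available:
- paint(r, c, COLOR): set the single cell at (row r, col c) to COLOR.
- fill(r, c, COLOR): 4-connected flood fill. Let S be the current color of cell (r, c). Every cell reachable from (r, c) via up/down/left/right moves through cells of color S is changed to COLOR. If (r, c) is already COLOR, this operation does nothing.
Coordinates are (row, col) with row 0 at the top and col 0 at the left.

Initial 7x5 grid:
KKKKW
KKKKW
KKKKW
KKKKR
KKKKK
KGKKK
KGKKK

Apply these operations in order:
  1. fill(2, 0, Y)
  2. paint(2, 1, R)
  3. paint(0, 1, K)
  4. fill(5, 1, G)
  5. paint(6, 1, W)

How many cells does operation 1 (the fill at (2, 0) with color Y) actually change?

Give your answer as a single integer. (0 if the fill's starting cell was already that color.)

Answer: 29

Derivation:
After op 1 fill(2,0,Y) [29 cells changed]:
YYYYW
YYYYW
YYYYW
YYYYR
YYYYY
YGYYY
YGYYY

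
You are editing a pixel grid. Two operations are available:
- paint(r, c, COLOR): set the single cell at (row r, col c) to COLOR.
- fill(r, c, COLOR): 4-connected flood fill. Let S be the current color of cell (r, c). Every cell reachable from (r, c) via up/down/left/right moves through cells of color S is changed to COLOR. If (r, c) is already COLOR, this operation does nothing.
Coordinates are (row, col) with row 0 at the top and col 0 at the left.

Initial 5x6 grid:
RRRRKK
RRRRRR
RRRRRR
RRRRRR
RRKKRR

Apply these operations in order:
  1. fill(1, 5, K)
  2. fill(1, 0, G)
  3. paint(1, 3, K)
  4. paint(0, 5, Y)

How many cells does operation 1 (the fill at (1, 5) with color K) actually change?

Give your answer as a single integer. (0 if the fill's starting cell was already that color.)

After op 1 fill(1,5,K) [26 cells changed]:
KKKKKK
KKKKKK
KKKKKK
KKKKKK
KKKKKK

Answer: 26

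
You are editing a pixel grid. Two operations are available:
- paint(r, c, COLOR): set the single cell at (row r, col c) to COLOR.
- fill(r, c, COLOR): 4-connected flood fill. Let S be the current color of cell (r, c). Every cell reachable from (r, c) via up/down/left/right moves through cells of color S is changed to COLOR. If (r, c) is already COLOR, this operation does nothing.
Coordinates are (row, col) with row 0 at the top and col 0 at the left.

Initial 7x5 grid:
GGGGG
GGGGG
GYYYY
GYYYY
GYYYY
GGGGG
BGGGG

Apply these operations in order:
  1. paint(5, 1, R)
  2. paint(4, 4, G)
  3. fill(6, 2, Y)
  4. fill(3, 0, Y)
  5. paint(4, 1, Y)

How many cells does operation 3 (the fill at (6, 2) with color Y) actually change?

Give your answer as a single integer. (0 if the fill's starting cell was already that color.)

After op 1 paint(5,1,R):
GGGGG
GGGGG
GYYYY
GYYYY
GYYYY
GRGGG
BGGGG
After op 2 paint(4,4,G):
GGGGG
GGGGG
GYYYY
GYYYY
GYYYG
GRGGG
BGGGG
After op 3 fill(6,2,Y) [8 cells changed]:
GGGGG
GGGGG
GYYYY
GYYYY
GYYYY
GRYYY
BYYYY

Answer: 8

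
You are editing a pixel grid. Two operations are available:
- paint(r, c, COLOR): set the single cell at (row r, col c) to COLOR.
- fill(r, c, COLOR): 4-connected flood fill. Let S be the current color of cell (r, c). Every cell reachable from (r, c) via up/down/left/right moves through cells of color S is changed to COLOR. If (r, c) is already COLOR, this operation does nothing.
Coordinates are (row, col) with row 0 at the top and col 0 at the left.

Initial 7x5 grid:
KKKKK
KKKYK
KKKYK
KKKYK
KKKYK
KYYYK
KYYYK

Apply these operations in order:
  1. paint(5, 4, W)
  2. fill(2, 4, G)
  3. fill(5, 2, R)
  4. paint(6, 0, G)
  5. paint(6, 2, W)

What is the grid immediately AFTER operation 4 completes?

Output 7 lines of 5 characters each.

Answer: GGGGG
GGGRG
GGGRG
GGGRG
GGGRG
GRRRW
GRRRK

Derivation:
After op 1 paint(5,4,W):
KKKKK
KKKYK
KKKYK
KKKYK
KKKYK
KYYYW
KYYYK
After op 2 fill(2,4,G) [23 cells changed]:
GGGGG
GGGYG
GGGYG
GGGYG
GGGYG
GYYYW
GYYYK
After op 3 fill(5,2,R) [10 cells changed]:
GGGGG
GGGRG
GGGRG
GGGRG
GGGRG
GRRRW
GRRRK
After op 4 paint(6,0,G):
GGGGG
GGGRG
GGGRG
GGGRG
GGGRG
GRRRW
GRRRK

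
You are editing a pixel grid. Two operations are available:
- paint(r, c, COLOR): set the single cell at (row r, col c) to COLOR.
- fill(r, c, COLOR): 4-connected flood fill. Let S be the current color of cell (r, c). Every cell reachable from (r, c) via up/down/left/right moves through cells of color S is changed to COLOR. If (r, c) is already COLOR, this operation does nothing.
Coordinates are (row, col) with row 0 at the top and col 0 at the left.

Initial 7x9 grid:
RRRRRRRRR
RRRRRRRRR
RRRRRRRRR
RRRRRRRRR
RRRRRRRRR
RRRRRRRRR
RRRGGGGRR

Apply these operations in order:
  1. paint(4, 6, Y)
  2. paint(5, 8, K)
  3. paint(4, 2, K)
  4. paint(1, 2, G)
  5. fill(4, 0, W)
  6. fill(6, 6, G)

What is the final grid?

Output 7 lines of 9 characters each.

Answer: WWWWWWWWW
WWGWWWWWW
WWWWWWWWW
WWWWWWWWW
WWKWWWYWW
WWWWWWWWK
WWWGGGGWW

Derivation:
After op 1 paint(4,6,Y):
RRRRRRRRR
RRRRRRRRR
RRRRRRRRR
RRRRRRRRR
RRRRRRYRR
RRRRRRRRR
RRRGGGGRR
After op 2 paint(5,8,K):
RRRRRRRRR
RRRRRRRRR
RRRRRRRRR
RRRRRRRRR
RRRRRRYRR
RRRRRRRRK
RRRGGGGRR
After op 3 paint(4,2,K):
RRRRRRRRR
RRRRRRRRR
RRRRRRRRR
RRRRRRRRR
RRKRRRYRR
RRRRRRRRK
RRRGGGGRR
After op 4 paint(1,2,G):
RRRRRRRRR
RRGRRRRRR
RRRRRRRRR
RRRRRRRRR
RRKRRRYRR
RRRRRRRRK
RRRGGGGRR
After op 5 fill(4,0,W) [55 cells changed]:
WWWWWWWWW
WWGWWWWWW
WWWWWWWWW
WWWWWWWWW
WWKWWWYWW
WWWWWWWWK
WWWGGGGWW
After op 6 fill(6,6,G) [0 cells changed]:
WWWWWWWWW
WWGWWWWWW
WWWWWWWWW
WWWWWWWWW
WWKWWWYWW
WWWWWWWWK
WWWGGGGWW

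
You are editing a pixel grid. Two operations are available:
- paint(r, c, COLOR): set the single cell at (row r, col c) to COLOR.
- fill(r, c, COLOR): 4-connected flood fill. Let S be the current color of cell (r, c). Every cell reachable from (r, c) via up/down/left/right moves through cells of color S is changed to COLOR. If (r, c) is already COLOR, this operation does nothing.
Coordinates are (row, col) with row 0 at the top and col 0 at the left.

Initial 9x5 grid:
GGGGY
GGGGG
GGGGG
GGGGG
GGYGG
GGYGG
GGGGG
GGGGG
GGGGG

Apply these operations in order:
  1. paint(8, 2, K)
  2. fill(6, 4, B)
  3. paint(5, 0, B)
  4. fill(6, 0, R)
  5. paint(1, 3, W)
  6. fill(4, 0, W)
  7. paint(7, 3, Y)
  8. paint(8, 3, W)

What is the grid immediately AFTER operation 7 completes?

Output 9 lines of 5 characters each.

After op 1 paint(8,2,K):
GGGGY
GGGGG
GGGGG
GGGGG
GGYGG
GGYGG
GGGGG
GGGGG
GGKGG
After op 2 fill(6,4,B) [41 cells changed]:
BBBBY
BBBBB
BBBBB
BBBBB
BBYBB
BBYBB
BBBBB
BBBBB
BBKBB
After op 3 paint(5,0,B):
BBBBY
BBBBB
BBBBB
BBBBB
BBYBB
BBYBB
BBBBB
BBBBB
BBKBB
After op 4 fill(6,0,R) [41 cells changed]:
RRRRY
RRRRR
RRRRR
RRRRR
RRYRR
RRYRR
RRRRR
RRRRR
RRKRR
After op 5 paint(1,3,W):
RRRRY
RRRWR
RRRRR
RRRRR
RRYRR
RRYRR
RRRRR
RRRRR
RRKRR
After op 6 fill(4,0,W) [40 cells changed]:
WWWWY
WWWWW
WWWWW
WWWWW
WWYWW
WWYWW
WWWWW
WWWWW
WWKWW
After op 7 paint(7,3,Y):
WWWWY
WWWWW
WWWWW
WWWWW
WWYWW
WWYWW
WWWWW
WWWYW
WWKWW

Answer: WWWWY
WWWWW
WWWWW
WWWWW
WWYWW
WWYWW
WWWWW
WWWYW
WWKWW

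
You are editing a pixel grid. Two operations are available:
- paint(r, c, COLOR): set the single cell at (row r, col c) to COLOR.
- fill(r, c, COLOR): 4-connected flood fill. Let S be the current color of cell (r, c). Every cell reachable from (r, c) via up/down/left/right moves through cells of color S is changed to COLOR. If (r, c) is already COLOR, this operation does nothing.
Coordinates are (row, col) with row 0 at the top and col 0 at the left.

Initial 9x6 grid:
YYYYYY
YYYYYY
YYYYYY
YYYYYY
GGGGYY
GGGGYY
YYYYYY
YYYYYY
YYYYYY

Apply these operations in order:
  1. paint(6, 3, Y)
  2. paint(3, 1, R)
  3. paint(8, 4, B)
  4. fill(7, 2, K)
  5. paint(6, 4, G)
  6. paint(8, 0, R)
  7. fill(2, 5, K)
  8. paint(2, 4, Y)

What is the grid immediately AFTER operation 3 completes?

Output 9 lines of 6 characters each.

Answer: YYYYYY
YYYYYY
YYYYYY
YRYYYY
GGGGYY
GGGGYY
YYYYYY
YYYYYY
YYYYBY

Derivation:
After op 1 paint(6,3,Y):
YYYYYY
YYYYYY
YYYYYY
YYYYYY
GGGGYY
GGGGYY
YYYYYY
YYYYYY
YYYYYY
After op 2 paint(3,1,R):
YYYYYY
YYYYYY
YYYYYY
YRYYYY
GGGGYY
GGGGYY
YYYYYY
YYYYYY
YYYYYY
After op 3 paint(8,4,B):
YYYYYY
YYYYYY
YYYYYY
YRYYYY
GGGGYY
GGGGYY
YYYYYY
YYYYYY
YYYYBY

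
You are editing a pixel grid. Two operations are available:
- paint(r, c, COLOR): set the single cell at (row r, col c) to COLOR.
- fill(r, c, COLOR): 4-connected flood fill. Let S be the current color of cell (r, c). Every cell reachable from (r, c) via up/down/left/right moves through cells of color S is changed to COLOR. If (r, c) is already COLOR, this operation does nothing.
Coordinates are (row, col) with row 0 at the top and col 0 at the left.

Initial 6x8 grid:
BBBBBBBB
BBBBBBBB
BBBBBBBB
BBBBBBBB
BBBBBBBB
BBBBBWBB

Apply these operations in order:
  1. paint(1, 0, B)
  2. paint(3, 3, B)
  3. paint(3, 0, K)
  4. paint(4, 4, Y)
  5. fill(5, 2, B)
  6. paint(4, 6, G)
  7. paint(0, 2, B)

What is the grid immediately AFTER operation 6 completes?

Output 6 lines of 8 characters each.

Answer: BBBBBBBB
BBBBBBBB
BBBBBBBB
KBBBBBBB
BBBBYBGB
BBBBBWBB

Derivation:
After op 1 paint(1,0,B):
BBBBBBBB
BBBBBBBB
BBBBBBBB
BBBBBBBB
BBBBBBBB
BBBBBWBB
After op 2 paint(3,3,B):
BBBBBBBB
BBBBBBBB
BBBBBBBB
BBBBBBBB
BBBBBBBB
BBBBBWBB
After op 3 paint(3,0,K):
BBBBBBBB
BBBBBBBB
BBBBBBBB
KBBBBBBB
BBBBBBBB
BBBBBWBB
After op 4 paint(4,4,Y):
BBBBBBBB
BBBBBBBB
BBBBBBBB
KBBBBBBB
BBBBYBBB
BBBBBWBB
After op 5 fill(5,2,B) [0 cells changed]:
BBBBBBBB
BBBBBBBB
BBBBBBBB
KBBBBBBB
BBBBYBBB
BBBBBWBB
After op 6 paint(4,6,G):
BBBBBBBB
BBBBBBBB
BBBBBBBB
KBBBBBBB
BBBBYBGB
BBBBBWBB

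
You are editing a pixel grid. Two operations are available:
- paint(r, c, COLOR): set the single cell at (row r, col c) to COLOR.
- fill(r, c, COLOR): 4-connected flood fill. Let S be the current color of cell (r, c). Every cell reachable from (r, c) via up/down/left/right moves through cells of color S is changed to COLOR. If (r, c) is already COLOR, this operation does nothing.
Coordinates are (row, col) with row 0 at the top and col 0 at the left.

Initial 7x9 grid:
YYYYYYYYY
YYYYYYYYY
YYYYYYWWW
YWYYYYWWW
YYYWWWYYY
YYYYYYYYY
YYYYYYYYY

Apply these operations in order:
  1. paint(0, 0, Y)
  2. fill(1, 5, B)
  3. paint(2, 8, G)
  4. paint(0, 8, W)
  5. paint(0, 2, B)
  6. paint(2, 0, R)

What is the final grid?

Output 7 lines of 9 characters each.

Answer: BBBBBBBBW
BBBBBBBBB
RBBBBBWWG
BWBBBBWWW
BBBWWWBBB
BBBBBBBBB
BBBBBBBBB

Derivation:
After op 1 paint(0,0,Y):
YYYYYYYYY
YYYYYYYYY
YYYYYYWWW
YWYYYYWWW
YYYWWWYYY
YYYYYYYYY
YYYYYYYYY
After op 2 fill(1,5,B) [53 cells changed]:
BBBBBBBBB
BBBBBBBBB
BBBBBBWWW
BWBBBBWWW
BBBWWWBBB
BBBBBBBBB
BBBBBBBBB
After op 3 paint(2,8,G):
BBBBBBBBB
BBBBBBBBB
BBBBBBWWG
BWBBBBWWW
BBBWWWBBB
BBBBBBBBB
BBBBBBBBB
After op 4 paint(0,8,W):
BBBBBBBBW
BBBBBBBBB
BBBBBBWWG
BWBBBBWWW
BBBWWWBBB
BBBBBBBBB
BBBBBBBBB
After op 5 paint(0,2,B):
BBBBBBBBW
BBBBBBBBB
BBBBBBWWG
BWBBBBWWW
BBBWWWBBB
BBBBBBBBB
BBBBBBBBB
After op 6 paint(2,0,R):
BBBBBBBBW
BBBBBBBBB
RBBBBBWWG
BWBBBBWWW
BBBWWWBBB
BBBBBBBBB
BBBBBBBBB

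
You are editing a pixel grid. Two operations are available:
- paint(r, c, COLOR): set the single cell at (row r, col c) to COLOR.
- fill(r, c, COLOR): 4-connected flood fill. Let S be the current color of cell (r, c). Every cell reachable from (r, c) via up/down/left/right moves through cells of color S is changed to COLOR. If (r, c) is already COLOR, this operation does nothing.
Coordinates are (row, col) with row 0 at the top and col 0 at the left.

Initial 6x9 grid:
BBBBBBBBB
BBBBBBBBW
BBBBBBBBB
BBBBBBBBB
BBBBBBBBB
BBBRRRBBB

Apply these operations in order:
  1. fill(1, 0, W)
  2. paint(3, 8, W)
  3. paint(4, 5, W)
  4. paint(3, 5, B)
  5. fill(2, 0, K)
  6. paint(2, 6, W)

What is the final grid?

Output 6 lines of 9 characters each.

After op 1 fill(1,0,W) [50 cells changed]:
WWWWWWWWW
WWWWWWWWW
WWWWWWWWW
WWWWWWWWW
WWWWWWWWW
WWWRRRWWW
After op 2 paint(3,8,W):
WWWWWWWWW
WWWWWWWWW
WWWWWWWWW
WWWWWWWWW
WWWWWWWWW
WWWRRRWWW
After op 3 paint(4,5,W):
WWWWWWWWW
WWWWWWWWW
WWWWWWWWW
WWWWWWWWW
WWWWWWWWW
WWWRRRWWW
After op 4 paint(3,5,B):
WWWWWWWWW
WWWWWWWWW
WWWWWWWWW
WWWWWBWWW
WWWWWWWWW
WWWRRRWWW
After op 5 fill(2,0,K) [50 cells changed]:
KKKKKKKKK
KKKKKKKKK
KKKKKKKKK
KKKKKBKKK
KKKKKKKKK
KKKRRRKKK
After op 6 paint(2,6,W):
KKKKKKKKK
KKKKKKKKK
KKKKKKWKK
KKKKKBKKK
KKKKKKKKK
KKKRRRKKK

Answer: KKKKKKKKK
KKKKKKKKK
KKKKKKWKK
KKKKKBKKK
KKKKKKKKK
KKKRRRKKK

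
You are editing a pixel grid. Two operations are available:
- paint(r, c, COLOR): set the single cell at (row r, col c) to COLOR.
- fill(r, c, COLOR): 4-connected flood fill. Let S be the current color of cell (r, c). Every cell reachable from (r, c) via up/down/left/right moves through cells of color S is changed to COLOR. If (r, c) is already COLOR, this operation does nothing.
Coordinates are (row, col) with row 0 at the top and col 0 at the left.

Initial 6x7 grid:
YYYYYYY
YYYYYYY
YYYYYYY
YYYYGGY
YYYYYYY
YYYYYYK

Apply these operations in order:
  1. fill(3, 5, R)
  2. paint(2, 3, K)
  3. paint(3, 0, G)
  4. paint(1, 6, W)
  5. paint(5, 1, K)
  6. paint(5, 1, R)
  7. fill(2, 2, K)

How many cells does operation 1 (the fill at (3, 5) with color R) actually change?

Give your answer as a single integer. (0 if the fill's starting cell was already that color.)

After op 1 fill(3,5,R) [2 cells changed]:
YYYYYYY
YYYYYYY
YYYYYYY
YYYYRRY
YYYYYYY
YYYYYYK

Answer: 2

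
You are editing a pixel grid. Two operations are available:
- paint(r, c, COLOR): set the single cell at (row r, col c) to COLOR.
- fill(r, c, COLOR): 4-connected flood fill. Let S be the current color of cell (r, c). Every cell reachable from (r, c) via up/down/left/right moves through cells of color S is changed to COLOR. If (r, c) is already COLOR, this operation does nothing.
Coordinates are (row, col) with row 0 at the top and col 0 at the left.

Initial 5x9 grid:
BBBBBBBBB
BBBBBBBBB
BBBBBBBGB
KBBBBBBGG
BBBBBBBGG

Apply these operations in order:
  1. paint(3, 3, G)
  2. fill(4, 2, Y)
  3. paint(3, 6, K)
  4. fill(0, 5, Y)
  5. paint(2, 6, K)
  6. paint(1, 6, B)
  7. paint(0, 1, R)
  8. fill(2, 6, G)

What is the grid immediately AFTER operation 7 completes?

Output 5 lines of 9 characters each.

Answer: YRYYYYYYY
YYYYYYBYY
YYYYYYKGY
KYYGYYKGG
YYYYYYYGG

Derivation:
After op 1 paint(3,3,G):
BBBBBBBBB
BBBBBBBBB
BBBBBBBGB
KBBGBBBGG
BBBBBBBGG
After op 2 fill(4,2,Y) [38 cells changed]:
YYYYYYYYY
YYYYYYYYY
YYYYYYYGY
KYYGYYYGG
YYYYYYYGG
After op 3 paint(3,6,K):
YYYYYYYYY
YYYYYYYYY
YYYYYYYGY
KYYGYYKGG
YYYYYYYGG
After op 4 fill(0,5,Y) [0 cells changed]:
YYYYYYYYY
YYYYYYYYY
YYYYYYYGY
KYYGYYKGG
YYYYYYYGG
After op 5 paint(2,6,K):
YYYYYYYYY
YYYYYYYYY
YYYYYYKGY
KYYGYYKGG
YYYYYYYGG
After op 6 paint(1,6,B):
YYYYYYYYY
YYYYYYBYY
YYYYYYKGY
KYYGYYKGG
YYYYYYYGG
After op 7 paint(0,1,R):
YRYYYYYYY
YYYYYYBYY
YYYYYYKGY
KYYGYYKGG
YYYYYYYGG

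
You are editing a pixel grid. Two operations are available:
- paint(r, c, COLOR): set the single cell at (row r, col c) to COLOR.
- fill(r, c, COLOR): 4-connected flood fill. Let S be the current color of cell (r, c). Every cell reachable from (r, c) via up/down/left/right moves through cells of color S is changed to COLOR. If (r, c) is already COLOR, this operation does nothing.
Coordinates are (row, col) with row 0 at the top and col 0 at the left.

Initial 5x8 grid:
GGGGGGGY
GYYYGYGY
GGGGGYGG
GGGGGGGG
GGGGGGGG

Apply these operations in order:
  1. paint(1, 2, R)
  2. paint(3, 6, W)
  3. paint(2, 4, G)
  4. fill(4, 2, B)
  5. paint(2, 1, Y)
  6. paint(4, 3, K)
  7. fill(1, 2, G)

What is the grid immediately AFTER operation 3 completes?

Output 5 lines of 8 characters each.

After op 1 paint(1,2,R):
GGGGGGGY
GYRYGYGY
GGGGGYGG
GGGGGGGG
GGGGGGGG
After op 2 paint(3,6,W):
GGGGGGGY
GYRYGYGY
GGGGGYGG
GGGGGGWG
GGGGGGGG
After op 3 paint(2,4,G):
GGGGGGGY
GYRYGYGY
GGGGGYGG
GGGGGGWG
GGGGGGGG

Answer: GGGGGGGY
GYRYGYGY
GGGGGYGG
GGGGGGWG
GGGGGGGG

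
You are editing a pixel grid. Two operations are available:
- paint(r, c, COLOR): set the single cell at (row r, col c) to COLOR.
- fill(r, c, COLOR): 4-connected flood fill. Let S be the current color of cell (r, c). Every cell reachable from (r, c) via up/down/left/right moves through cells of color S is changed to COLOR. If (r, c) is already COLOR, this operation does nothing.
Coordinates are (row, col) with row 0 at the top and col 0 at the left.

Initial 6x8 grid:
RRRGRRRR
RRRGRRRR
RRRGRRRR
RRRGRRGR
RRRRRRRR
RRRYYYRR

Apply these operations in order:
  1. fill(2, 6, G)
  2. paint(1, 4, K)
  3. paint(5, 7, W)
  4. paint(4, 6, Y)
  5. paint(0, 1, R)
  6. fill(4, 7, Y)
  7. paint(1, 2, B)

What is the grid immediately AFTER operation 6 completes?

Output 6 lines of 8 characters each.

After op 1 fill(2,6,G) [40 cells changed]:
GGGGGGGG
GGGGGGGG
GGGGGGGG
GGGGGGGG
GGGGGGGG
GGGYYYGG
After op 2 paint(1,4,K):
GGGGGGGG
GGGGKGGG
GGGGGGGG
GGGGGGGG
GGGGGGGG
GGGYYYGG
After op 3 paint(5,7,W):
GGGGGGGG
GGGGKGGG
GGGGGGGG
GGGGGGGG
GGGGGGGG
GGGYYYGW
After op 4 paint(4,6,Y):
GGGGGGGG
GGGGKGGG
GGGGGGGG
GGGGGGGG
GGGGGGYG
GGGYYYGW
After op 5 paint(0,1,R):
GRGGGGGG
GGGGKGGG
GGGGGGGG
GGGGGGGG
GGGGGGYG
GGGYYYGW
After op 6 fill(4,7,Y) [40 cells changed]:
YRYYYYYY
YYYYKYYY
YYYYYYYY
YYYYYYYY
YYYYYYYY
YYYYYYGW

Answer: YRYYYYYY
YYYYKYYY
YYYYYYYY
YYYYYYYY
YYYYYYYY
YYYYYYGW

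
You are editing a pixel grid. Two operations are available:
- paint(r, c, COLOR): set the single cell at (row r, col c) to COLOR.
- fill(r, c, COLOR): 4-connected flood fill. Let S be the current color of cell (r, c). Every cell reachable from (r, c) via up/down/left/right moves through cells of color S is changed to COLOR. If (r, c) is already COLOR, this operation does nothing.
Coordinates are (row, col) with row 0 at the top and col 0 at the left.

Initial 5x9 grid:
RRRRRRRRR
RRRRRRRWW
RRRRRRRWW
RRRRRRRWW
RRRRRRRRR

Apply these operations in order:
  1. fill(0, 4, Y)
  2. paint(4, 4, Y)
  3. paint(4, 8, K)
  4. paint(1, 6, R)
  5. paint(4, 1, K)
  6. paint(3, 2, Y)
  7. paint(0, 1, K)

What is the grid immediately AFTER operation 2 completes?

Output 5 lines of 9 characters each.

Answer: YYYYYYYYY
YYYYYYYWW
YYYYYYYWW
YYYYYYYWW
YYYYYYYYY

Derivation:
After op 1 fill(0,4,Y) [39 cells changed]:
YYYYYYYYY
YYYYYYYWW
YYYYYYYWW
YYYYYYYWW
YYYYYYYYY
After op 2 paint(4,4,Y):
YYYYYYYYY
YYYYYYYWW
YYYYYYYWW
YYYYYYYWW
YYYYYYYYY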